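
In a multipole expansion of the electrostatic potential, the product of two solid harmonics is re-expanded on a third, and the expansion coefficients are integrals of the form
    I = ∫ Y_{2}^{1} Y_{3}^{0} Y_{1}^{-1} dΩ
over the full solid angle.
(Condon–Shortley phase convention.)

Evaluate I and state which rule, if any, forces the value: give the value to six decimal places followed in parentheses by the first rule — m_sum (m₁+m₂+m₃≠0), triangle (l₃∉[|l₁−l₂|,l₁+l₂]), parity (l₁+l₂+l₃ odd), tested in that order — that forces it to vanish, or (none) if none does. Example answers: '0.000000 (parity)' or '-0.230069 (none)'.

Checks pass: Σm=0; 6 even; l₃=1∈[1,5].
(2·2+1)(2·3+1)(2·1+1) = 105
Δ: 4! 0! 2! / 7! → 1/105
sum: t=2:+1/4 = 1/4
3j²(2 3 1; 0 0 0) = Δ·Π!·Σ² = 3/35  (sign -1)
sum: t=1:−1/12 = -1/12
3j²(2 3 1; 1 0 -1) = Δ·Π!·Σ² = 1/35  (sign -1)
combine: 4πI² = 105·3/35·1/35 = 9/35
take √, sign +1: I = 0.14304817
No selection rule forces the value: the integral is nonzero (none).

0.143048 (none)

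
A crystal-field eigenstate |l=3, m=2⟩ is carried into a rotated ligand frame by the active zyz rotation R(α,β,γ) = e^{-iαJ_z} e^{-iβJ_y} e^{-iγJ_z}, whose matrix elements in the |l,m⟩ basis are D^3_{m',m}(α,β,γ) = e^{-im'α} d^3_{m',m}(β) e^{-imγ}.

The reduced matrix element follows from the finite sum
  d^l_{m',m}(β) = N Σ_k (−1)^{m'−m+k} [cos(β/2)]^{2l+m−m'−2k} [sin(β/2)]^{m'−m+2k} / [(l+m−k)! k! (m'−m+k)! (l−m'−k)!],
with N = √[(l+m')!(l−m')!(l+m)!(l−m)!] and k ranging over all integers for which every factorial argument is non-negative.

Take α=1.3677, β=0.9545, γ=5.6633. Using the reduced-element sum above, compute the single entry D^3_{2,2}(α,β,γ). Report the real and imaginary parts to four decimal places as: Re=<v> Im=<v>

Split into d^3_{2,2}(β=0.9545) × two z-phases.
c=cos(0.954500/2)=0.888261, s=sin(0.954500/2)=0.459338; N=√[120·1·120·1]=120.000000
Admissible k: 0..1 (factorial args all ≥0)
  k=0: (−1)^0·120.0000/(120)·0.8883^6·0.4593^0 = +0.491185
  k=1: (−1)^1·120.0000/(24)·0.8883^4·0.4593^2 = -0.656747
d^3_{2,2}(0.9545) = +0.491185 -0.656747 = -0.165563
Phases: e^{-i·(2)·1.3677}=-0.918632-0.395115i, e^{-i·(2)·5.6633}=+0.325013+0.945709i ⇒ D=-0.012433+0.165095i

Re=-0.0124 Im=0.1651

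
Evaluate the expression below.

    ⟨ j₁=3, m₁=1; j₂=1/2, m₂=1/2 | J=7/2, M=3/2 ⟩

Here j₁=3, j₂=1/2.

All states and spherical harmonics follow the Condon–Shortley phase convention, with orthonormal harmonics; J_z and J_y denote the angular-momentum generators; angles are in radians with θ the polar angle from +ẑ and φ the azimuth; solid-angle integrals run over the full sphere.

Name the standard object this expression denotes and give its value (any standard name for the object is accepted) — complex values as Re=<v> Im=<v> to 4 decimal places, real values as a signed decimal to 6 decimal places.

This is a Clebsch–Gordan (vector-coupling) coefficient.
j₁+j₂−J=0  J+j₁−j₂=6  J−j₁+j₂=1  j₁+j₂+J+1=8
(j₁±m₁, j₂±m₂, J±M) = (4,2,1,0,5,2)
P² = 11520/7
sum k=0..0:
  [0] +1/48 = 1/48
S = 1/48
C² = P²·S² = 5/7 ; C = +0.845154

Clebsch–Gordan coefficient, +√(5/7) ≈ +0.845154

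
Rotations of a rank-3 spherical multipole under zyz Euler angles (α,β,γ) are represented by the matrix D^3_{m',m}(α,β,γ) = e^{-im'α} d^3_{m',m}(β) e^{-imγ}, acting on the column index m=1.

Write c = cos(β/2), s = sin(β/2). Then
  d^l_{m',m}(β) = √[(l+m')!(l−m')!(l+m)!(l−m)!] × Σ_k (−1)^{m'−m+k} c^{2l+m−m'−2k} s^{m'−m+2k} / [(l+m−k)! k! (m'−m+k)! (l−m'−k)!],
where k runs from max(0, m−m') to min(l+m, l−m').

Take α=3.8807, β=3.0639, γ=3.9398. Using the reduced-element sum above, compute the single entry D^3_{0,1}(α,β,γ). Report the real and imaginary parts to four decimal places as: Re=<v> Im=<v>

First d^3_{0,1}(β=3.0639), then the phase factors e^{-i(0)α} and e^{-i(1)γ}:
Half-angle: c=0.038837, s=0.999246. N=√(6·6·24·2)=41.569219
Admissible k: 1..3 (factorial args all ≥0)
  k=1: (−1)^0·41.5692/(12)·0.0388^5·0.9992^1 = +0.000000
  k=2: (−1)^1·41.5692/(4)·0.0388^3·0.9992^3 = -0.000607
  k=3: (−1)^2·41.5692/(12)·0.0388^1·0.9992^5 = +0.134027
d^3_{0,1}(3.0639) = +0.000000 -0.000607 +0.134027 = +0.133420
Phases: e^{-i·(0)·3.8807}=+1.000000+0.000000i, e^{-i·(1)·3.9398}=-0.697992+0.716106i ⇒ D=-0.093126+0.095543i

Re=-0.0931 Im=0.0955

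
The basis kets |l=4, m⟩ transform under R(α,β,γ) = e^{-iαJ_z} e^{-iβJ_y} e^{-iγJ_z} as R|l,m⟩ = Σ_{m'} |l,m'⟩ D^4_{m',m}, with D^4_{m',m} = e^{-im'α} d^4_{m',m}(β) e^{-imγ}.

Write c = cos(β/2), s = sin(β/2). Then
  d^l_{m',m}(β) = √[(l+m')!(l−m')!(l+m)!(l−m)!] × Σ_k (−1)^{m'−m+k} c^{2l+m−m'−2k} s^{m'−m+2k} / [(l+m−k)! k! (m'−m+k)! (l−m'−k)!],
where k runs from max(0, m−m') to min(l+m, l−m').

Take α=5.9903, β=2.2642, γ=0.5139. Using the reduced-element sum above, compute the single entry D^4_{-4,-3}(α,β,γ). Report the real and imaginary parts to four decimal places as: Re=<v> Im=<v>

Re=0.0060 Im=0.0023

First d^4_{-4,-3}(β=2.2642), then the phase factors e^{-i(-4)α} and e^{-i(-3)γ}:
With c≡cos(β/2)=0.424760 and s≡sin(β/2)=0.905306, N=[1·40320·1·5040]^{1/2}=14255.272709
k: max(0,(-3)−(-4))=1 … min(4+(-3),4−(-4))=1
  k=1: (−1)^0·14255.2727/(5040)·0.4248^7·0.9053^1 = +0.006388
d^4_{-4,-3}(2.2642) = +0.006388
Attach z-rotation phases: D = e^{-i(-4)(5.9903)}·(+0.006388)·e^{-i(-3)(0.5139)} = +0.005955+0.002311i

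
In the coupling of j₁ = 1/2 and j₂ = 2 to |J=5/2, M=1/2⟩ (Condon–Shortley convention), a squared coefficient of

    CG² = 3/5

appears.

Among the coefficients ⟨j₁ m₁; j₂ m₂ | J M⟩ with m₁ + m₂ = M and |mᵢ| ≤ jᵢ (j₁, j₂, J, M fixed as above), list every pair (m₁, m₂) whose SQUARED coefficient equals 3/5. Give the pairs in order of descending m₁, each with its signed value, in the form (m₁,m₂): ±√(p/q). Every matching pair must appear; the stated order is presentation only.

Admissible pairs with m₁+m₂ = M = 1/2: (-1/2,1), (1/2,0)
  (m₁,m₂)=(1/2,0): CG² = 3/5, CG = +√(3/5)   ← matches the target
  (m₁,m₂)=(-1/2,1): CG² = 2/5, CG = +√(2/5)
Pairs with CG² = 3/5: (1/2,0): +√(3/5)

(1/2,0): +√(3/5)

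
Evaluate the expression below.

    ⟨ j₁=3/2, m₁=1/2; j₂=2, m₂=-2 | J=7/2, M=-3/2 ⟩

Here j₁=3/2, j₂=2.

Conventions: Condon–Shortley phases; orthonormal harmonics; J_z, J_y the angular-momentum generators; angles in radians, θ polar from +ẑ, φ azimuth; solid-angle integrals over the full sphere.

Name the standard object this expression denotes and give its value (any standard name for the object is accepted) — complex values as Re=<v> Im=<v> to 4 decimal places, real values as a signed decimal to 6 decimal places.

Clebsch–Gordan coefficient, +√(1/7) ≈ +0.377964

This is a Clebsch–Gordan (vector-coupling) coefficient.
j₁+j₂−J=0  J+j₁−j₂=3  J−j₁+j₂=4  j₁+j₂+J+1=8
(j₁±m₁, j₂±m₂, J±M) = (2,1,0,4,2,5)
P² = 2304/7
sum k=0..0:
  [0] +1/48 = 1/48
S = 1/48
C² = P²·S² = 1/7 ; C = +0.377964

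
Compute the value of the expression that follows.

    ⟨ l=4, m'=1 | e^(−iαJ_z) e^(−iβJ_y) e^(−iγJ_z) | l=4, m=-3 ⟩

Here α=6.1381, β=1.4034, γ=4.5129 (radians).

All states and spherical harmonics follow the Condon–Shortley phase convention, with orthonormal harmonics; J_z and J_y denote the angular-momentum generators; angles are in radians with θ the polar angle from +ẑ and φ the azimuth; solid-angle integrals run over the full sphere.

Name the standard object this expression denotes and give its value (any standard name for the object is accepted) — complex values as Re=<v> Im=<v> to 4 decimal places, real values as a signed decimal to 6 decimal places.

Wigner D-matrix element, Re=0.1956 Im=0.4014

This is a Wigner D-matrix element — the rotation-matrix element ⟨l m'| R(α,β,γ) |l m⟩ in the angular-momentum basis.
D^4_{1,-3}(6.1381,1.4034,4.5129) = e^{-i·1·6.1381}·d^4_{1,-3}(1.4034)·e^{-i·-3·4.5129}. Compute d first:
Half-angle: c=0.763746, s=0.645517. N=√(120·6·1·5040)=1904.940944
k: max(0,(-3)−(1))=0 … min(4+(-3),4−(1))=1
  k=0: (−1)^4·1904.9409/(144)·0.7637^4·0.6455^4 = +0.781529
  k=1: (−1)^5·1904.9409/(240)·0.7637^2·0.6455^6 = -0.334976
d^4_{1,-3}(1.4034) = +0.781529 -0.334976 = +0.446553
Attach z-rotation phases: D = e^{-i(1)(6.1381)}·(+0.446553)·e^{-i(-3)(4.5129)} = +0.195594+0.401438i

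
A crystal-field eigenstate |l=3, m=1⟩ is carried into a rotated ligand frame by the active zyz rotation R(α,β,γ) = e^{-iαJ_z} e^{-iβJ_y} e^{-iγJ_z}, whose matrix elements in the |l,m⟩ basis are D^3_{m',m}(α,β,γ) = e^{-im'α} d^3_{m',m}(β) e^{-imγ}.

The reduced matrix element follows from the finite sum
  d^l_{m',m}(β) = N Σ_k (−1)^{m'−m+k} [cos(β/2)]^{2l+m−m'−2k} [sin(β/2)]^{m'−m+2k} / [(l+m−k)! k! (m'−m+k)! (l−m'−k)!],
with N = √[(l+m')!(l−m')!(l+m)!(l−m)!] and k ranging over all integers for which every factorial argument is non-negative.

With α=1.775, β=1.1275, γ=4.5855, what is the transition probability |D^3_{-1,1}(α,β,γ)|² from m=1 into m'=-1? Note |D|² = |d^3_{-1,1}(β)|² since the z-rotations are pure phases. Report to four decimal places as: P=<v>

P=0.1864

D^3_{-1,1}(1.7750,1.1275,4.5855) = e^{-i·-1·1.7750}·d^3_{-1,1}(1.1275)·e^{-i·1·4.5855}. Compute d first:
c=cos(1.127500/2)=0.845257, s=sin(1.127500/2)=0.534360; N=√[2·24·24·2]=48.000000
k: max(0,(1)−(-1))=2 … min(3+(1),3−(-1))=4
  k=2: (−1)^0·48.0000/(8)·0.8453^4·0.5344^2 = +0.874529
  k=3: (−1)^1·48.0000/(6)·0.8453^2·0.5344^4 = -0.466018
  k=4: (−1)^2·48.0000/(48)·0.8453^0·0.5344^6 = +0.023281
d^3_{-1,1}(1.1275) = +0.874529 -0.466018 +0.023281 = +0.431792
|D^3_{-1,1}|² = |d^3_{-1,1}(β)|² = (+0.431792)² = 0.186444 (the z-rotation phases have unit modulus)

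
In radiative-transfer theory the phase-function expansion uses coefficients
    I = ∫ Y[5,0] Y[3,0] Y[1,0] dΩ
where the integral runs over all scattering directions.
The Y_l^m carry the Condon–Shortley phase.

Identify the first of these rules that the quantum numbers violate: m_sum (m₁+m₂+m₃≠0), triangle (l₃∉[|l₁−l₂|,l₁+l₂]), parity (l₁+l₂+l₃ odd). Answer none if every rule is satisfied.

m₁+m₂+m₃ = 0 + 0 + 0 = 0  ✓
triangle: need |l₁−l₂| ≤ l₃ ≤ l₁+l₂ = [2,8]; l₃=1 is outside  ✗
parity: l₁+l₂+l₃ = 9 is odd

triangle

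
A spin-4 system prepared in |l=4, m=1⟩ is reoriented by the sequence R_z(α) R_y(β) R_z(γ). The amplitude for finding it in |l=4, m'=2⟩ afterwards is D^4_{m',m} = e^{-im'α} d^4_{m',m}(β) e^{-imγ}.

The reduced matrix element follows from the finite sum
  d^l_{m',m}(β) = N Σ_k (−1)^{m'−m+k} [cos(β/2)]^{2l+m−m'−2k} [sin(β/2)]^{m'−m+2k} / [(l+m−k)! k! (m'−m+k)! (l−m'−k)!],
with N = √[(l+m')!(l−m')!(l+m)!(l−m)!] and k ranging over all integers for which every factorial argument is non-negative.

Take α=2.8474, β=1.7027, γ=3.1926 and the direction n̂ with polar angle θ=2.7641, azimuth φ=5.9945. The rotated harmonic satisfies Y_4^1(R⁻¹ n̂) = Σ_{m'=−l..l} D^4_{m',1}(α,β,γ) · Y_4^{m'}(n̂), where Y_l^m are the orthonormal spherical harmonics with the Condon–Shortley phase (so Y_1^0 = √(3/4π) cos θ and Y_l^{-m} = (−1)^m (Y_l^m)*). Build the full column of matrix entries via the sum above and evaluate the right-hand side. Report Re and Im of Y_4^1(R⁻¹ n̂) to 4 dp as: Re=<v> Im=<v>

Need the full column D^4_{m',1} for m'=−4..4 at α=2.8474, β=1.7027, γ=3.1926.
cos(β/2)=0.658968, sin(β/2)=0.752171
d^4_{-4,1}: single k=5 term ⇒ +0.515549;  D = -0.173395+0.485515i
d^4_{-3,1}: k∈[4..5] ⇒ +0.798441 -0.624163 = +0.174278;  D = +0.103688-0.140078i
d^4_{-2,1}: k∈[3..5] ⇒ +0.747802 -1.461443 +0.380816 = -0.332824;  D = +0.267078-0.198599i
d^4_{-1,1}: k∈[2..5] ⇒ +0.463255 -1.810694 +1.179557 -0.102455 = -0.270337;  D = -0.254389+0.091478i
d^4_{0,1}: k∈[1..4] ⇒ +0.181503 -1.418855 +1.848596 -0.401416 = +0.209827;  D = -0.209554+0.010698i
d^4_{1,1}: k∈[0..3] ⇒ +0.035556 -0.694882 +1.810694 -0.786371 = +0.364997;  D = +0.354257+0.087890i
d^4_{2,1}: k∈[0..2] ⇒ -0.172189 +1.121704 -0.974295 = -0.024780;  D = +0.021288+0.012685i
d^4_{3,1}: k∈[0..1] ⇒ +0.367697 -0.798441 = -0.430744;  D = -0.290199-0.318316i
d^4_{4,1}: single k=0 term ⇒ -0.395700;  D = +0.170344+0.357157i
Y_4^{m'}(θ=2.7641,φ=5.9945) and Σ D·Y over m':
  (-0.1734+0.4855i)·(+0.0033+0.0075i)  (+0.1037-0.1401i)·(-0.0377-0.0444i)  (+0.2671-0.1986i)·(+0.1923+0.1252i)  (-0.2544+0.0915i)·(-0.4738-0.1407i)  (-0.2096+0.0107i)·(+0.3397+0.0000i)  (+0.3543+0.0879i)·(+0.4738-0.1407i)  (+0.0213+0.0127i)·(+0.1923-0.1252i)  (-0.2902-0.3183i)·(+0.0377-0.0444i)  (+0.1703+0.3572i)·(+0.0033-0.0075i)
Y_4^1(R⁻¹ n̂) = +0.288132-0.015314i

Re=0.2881 Im=-0.0153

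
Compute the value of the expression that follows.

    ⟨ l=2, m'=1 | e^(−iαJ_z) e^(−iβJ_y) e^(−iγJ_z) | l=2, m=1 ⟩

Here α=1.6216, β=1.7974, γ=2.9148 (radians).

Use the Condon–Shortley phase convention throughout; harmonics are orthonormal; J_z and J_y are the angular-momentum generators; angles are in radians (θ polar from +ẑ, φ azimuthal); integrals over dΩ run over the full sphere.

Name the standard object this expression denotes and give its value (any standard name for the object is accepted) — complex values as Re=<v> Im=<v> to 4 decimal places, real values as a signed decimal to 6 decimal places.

This is a Wigner D-matrix element — the rotation-matrix element ⟨l m'| R(α,β,γ) |l m⟩ in the angular-momentum basis.
Split into d^2_{1,1}(β=1.7974) × two z-phases.
c=cos(1.797400/2)=0.622628, s=sin(1.797400/2)=0.782518; N=√[6·1·6·1]=6.000000
The bounds max(0,m−m')=0 and min(l+m,l−m')=1 give 2 terms
  k=0: (−1)^0·6.0000/(6)·0.6226^4·0.7825^0 = +0.150284
  k=1: (−1)^1·6.0000/(2)·0.6226^2·0.7825^2 = -0.712143
d^2_{1,1}(1.7974) = +0.150284 -0.712143 = -0.561858
D = (-0.050782-0.998710i)·(-0.561858)·(-0.974393-0.224853i) = +0.098371-0.553180i

Wigner D-matrix element, Re=0.0984 Im=-0.5532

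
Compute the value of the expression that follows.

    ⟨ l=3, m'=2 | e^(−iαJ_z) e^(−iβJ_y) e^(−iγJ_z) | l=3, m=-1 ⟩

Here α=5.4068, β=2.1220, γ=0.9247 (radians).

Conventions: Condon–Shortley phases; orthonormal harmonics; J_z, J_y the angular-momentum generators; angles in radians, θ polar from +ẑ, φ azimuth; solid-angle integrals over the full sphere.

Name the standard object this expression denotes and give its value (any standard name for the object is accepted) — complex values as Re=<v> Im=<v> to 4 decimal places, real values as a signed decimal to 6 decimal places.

This is a Wigner D-matrix element — the rotation-matrix element ⟨l m'| R(α,β,γ) |l m⟩ in the angular-momentum basis.
Split into d^3_{2,-1}(β=2.1220) × two z-phases.
c=cos(2.122000/2)=0.487999, s=sin(2.122000/2)=0.872844; N=√[120·1·2·24]=75.894664
The bounds max(0,m−m')=0 and min(l+m,l−m')=1 give 2 terms
  k=0: (−1)^3·75.8947/(12)·0.4880^3·0.8728^3 = -0.488762
  k=1: (−1)^4·75.8947/(24)·0.4880^1·0.8728^5 = +0.781812
d^3_{2,-1}(2.1220) = -0.488762 +0.781812 = +0.293049
Attach z-rotation phases: D = e^{-i(2)(5.4068)}·(+0.293049)·e^{-i(-1)(0.9247)} = -0.262049+0.131180i

Wigner D-matrix element, Re=-0.2620 Im=0.1312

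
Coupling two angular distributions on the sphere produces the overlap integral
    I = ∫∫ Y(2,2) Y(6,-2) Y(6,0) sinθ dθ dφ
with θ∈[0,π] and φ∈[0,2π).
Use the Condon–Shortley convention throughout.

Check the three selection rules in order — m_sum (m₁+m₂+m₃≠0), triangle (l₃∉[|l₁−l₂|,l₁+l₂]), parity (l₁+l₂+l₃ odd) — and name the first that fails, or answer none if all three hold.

none

azimuthal sum: 2 − 2 + 0 = 0  ✓
4 ≤ 6 ≤ 8 (triangle on l)  ✓
L = 2 + 6 + 6 = 14 (even)  ✓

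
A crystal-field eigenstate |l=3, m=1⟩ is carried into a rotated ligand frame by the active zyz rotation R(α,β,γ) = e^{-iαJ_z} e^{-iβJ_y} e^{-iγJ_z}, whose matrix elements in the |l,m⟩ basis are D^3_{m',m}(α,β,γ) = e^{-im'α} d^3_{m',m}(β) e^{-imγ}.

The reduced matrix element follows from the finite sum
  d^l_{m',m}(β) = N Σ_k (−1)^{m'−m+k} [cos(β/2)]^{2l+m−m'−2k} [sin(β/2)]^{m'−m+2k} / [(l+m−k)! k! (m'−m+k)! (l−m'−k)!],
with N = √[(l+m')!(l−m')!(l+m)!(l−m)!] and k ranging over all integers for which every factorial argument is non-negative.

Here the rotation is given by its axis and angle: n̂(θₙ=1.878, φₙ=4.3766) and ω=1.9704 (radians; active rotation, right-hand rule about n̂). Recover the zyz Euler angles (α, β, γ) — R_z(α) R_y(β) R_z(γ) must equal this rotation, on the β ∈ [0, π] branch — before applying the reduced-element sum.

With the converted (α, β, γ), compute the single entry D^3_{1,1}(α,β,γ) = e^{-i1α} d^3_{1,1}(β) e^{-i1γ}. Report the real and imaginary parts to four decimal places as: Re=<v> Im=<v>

Re=0.1603 Im=0.1846

Axis–angle → zyz. n̂ = (sinθₙcosφₙ, sinθₙsinφₙ, cosθₙ) = (-0.314087, -0.899948, -0.302394), ω = 1.9704.
R = I cosω + sinω [n̂]ₓ + (1−cosω) n̂n̂ᵀ gives
  R = [-0.252022, +0.671203, -0.697116; +0.114063, +0.735950, +0.667358; +0.960976, +0.088674, -0.262035]
β = atan2(√(R₁₃²+R₂₃²), R₃₃) = 1.835927; α = atan2(R₂₃, R₁₃) mod 2π = 2.378000; γ = atan2(R₃₂, −R₃₁) mod 2π = 3.049578
Split into d^3_{1,1}(β=1.8359) × two z-phases.
Half-angle: c=0.607439, s=0.794366. N=√(24·2·24·2)=48.000000
The bounds max(0,m−m')=0 and min(l+m,l−m')=2 give 3 terms
  k=0: (−1)^0·48.0000/(48)·0.6074^6·0.7944^0 = +0.050236
  k=1: (−1)^1·48.0000/(6)·0.6074^4·0.7944^2 = -0.687295
  k=2: (−1)^2·48.0000/(8)·0.6074^2·0.7944^4 = +0.881536
d^3_{1,1}(1.8359) = +0.050236 -0.687295 +0.881536 = +0.244477
Attach z-rotation phases: D = e^{-i(1)(2.3780)}·(+0.244477)·e^{-i(1)(3.0496)} = +0.160318+0.184573i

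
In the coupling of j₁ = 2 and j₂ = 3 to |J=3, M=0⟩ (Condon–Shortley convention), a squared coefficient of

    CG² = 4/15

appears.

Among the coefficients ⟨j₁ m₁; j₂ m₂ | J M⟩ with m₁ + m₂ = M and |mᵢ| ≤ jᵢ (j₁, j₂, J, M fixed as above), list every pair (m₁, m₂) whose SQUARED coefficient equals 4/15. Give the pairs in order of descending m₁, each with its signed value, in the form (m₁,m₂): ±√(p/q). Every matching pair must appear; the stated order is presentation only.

(0,0): −√(4/15)

Admissible pairs with m₁+m₂ = M = 0: (-2,2), (-1,1), (0,0), (1,-1), (2,-2)
  (m₁,m₂)=(2,-2): CG² = 1/3, CG = +√(1/3)
  (m₁,m₂)=(1,-1): CG² = 1/30, CG = +√(1/30)
  (m₁,m₂)=(0,0): CG² = 4/15, CG = −√(4/15)   ← matches the target
  (m₁,m₂)=(-1,1): CG² = 1/30, CG = +√(1/30)
  (m₁,m₂)=(-2,2): CG² = 1/3, CG = +√(1/3)
Pairs with CG² = 4/15: (0,0): −√(4/15)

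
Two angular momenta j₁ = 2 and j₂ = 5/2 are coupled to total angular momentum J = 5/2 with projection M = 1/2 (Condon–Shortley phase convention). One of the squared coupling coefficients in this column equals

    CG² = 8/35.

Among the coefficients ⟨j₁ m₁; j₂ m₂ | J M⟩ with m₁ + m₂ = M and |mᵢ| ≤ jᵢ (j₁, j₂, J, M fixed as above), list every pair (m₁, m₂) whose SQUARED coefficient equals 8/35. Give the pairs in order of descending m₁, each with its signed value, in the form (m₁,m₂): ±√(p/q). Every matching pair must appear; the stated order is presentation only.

(0,1/2): −√(8/35)

Admissible pairs with m₁+m₂ = M = 1/2: (-2,5/2), (-1,3/2), (0,1/2), (1,-1/2), (2,-3/2)
  (m₁,m₂)=(2,-3/2): CG² = 27/70, CG = +√(27/70)
  (m₁,m₂)=(1,-1/2): CG² = 0/1, CG = 0
  (m₁,m₂)=(0,1/2): CG² = 8/35, CG = −√(8/35)   ← matches the target
  (m₁,m₂)=(-1,3/2): CG² = 6/35, CG = +√(6/35)
  (m₁,m₂)=(-2,5/2): CG² = 3/14, CG = +√(3/14)
Pairs with CG² = 8/35: (0,1/2): −√(8/35)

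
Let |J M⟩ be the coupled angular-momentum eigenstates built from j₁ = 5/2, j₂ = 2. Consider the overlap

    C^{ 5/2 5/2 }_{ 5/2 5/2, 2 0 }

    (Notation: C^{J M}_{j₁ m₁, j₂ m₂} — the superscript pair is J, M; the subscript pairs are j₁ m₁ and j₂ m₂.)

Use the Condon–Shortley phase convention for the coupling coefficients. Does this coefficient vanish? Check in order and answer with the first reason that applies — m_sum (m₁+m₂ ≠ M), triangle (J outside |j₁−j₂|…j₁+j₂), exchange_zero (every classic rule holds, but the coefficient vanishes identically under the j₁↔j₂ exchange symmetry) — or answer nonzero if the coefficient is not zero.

nonzero

m-sum: m₁+m₂ = 5/2+0 = 5/2, M = 5/2  ✓
triangle: |j₁−j₂| = 1/2 ≤ J = 5/2 ≤ j₁+j₂ = 9/2  ✓
exchange: j₁≠j₂ or m₁≠m₂ — the exchange symmetry imposes no constraint here
value check: CG = +√(5/14) = +0.597614 ≠ 0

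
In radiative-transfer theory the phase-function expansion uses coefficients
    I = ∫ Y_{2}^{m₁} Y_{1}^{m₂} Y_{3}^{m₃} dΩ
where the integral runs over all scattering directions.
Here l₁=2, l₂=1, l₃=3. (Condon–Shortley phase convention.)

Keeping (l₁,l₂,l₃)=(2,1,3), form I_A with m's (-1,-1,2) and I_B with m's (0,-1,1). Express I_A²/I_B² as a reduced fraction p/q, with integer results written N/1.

Shared (l₁,l₂,l₃)=(2,1,3): N and (l;000)² cancel in I_A²/I_B².
A: Δ = 0!·4!·2!/7! = 1/105; Racah Σ t=0..0: t=0:+1/12 = 1/12; ⇒ 3j(2 1 3; -1 -1 2)² = 2/21, sgn -1
B: Δ = 0!·4!·2!/7! = 1/105; Racah Σ t=0..0: t=0:+1/8 = 1/8; ⇒ 3j(2 1 3; 0 -1 1)² = 2/35, sgn +1
I_A²/I_B² = (2/21)/(2/35) = 5/3

5/3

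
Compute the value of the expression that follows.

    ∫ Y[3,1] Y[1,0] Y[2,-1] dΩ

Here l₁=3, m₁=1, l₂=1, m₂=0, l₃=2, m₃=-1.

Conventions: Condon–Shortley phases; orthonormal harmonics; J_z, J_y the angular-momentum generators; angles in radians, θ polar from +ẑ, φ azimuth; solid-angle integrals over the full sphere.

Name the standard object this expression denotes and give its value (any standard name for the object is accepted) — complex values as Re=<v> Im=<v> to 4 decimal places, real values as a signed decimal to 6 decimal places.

This is a Gaunt coefficient — the integral of a triple product of spherical harmonics over the sphere.
Rules hold: Σm=0, L=6 even, 2≤2≤4.
N = 7·3·5 = 105
Δ = 2!·4!·0!/7! = 1/105
Racah Σ t=1..1: t=1:−1/4 = -1/4
⇒ 3j(3 1 2; 0 0 0)² = 3/35, sgn -1
Racah Σ t=1..1: t=1:−1/6 = -1/6
⇒ 3j(3 1 2; 1 0 -1)² = 8/105, sgn +1
4πI² = N·(3j₀)²·(3jₘ)² = 24/35
I = -1·√(0.685714/4π) = -0.23359668

Gaunt coefficient, -0.233597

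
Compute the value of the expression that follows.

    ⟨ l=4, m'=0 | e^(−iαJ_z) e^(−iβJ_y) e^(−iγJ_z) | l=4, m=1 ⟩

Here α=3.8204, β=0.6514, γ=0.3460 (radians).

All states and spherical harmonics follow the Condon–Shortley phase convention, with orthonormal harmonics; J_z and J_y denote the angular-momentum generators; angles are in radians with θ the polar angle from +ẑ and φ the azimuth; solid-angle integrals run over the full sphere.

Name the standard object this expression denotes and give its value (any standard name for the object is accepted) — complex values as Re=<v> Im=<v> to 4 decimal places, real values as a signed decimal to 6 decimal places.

This is a Wigner D-matrix element — the rotation-matrix element ⟨l m'| R(α,β,γ) |l m⟩ in the angular-momentum basis.
D^4_{0,1}(3.8204,0.6514,0.3460) = e^{-i·0·3.8204}·d^4_{0,1}(0.6514)·e^{-i·1·0.3460}. Compute d first:
c=cos(0.651400/2)=0.947427, s=sin(0.651400/2)=0.319972; N=√[24·24·120·6]=643.987578
The bounds max(0,m−m')=1 and min(l+m,l−m')=4 give 4 terms
  k=1: (−1)^0·643.9876/(144)·0.9474^7·0.3200^1 = +0.980499
  k=2: (−1)^1·643.9876/(24)·0.9474^5·0.3200^3 = -0.671013
  k=3: (−1)^2·643.9876/(24)·0.9474^3·0.3200^5 = +0.076536
  k=4: (−1)^3·643.9876/(144)·0.9474^1·0.3200^7 = -0.001455
d^4_{0,1}(0.6514) = +0.980499 -0.671013 +0.076536 -0.001455 = +0.384567
Phases: e^{-i·(0)·3.8204}=+1.000000+0.000000i, e^{-i·(1)·0.3460}=+0.940737-0.339138i ⇒ D=+0.361776-0.130421i

Wigner D-matrix element, Re=0.3618 Im=-0.1304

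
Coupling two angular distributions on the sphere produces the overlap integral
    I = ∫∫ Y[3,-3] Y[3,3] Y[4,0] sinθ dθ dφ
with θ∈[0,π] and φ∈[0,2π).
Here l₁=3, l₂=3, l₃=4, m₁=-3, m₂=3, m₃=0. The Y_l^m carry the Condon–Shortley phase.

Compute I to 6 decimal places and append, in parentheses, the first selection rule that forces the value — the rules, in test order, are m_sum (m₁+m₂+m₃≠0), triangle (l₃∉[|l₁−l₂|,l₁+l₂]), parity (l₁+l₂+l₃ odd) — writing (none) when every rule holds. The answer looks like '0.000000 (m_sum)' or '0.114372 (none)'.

-0.076935 (none)

Checks pass: Σm=0; 10 even; l₃=4∈[0,6].
(2·3+1)(2·3+1)(2·4+1) = 441
Δ: 2! 4! 4! / 11! → 1/34650
sum: t=0:+1/72 t=1:−1/16 t=2:+1/72 = -5/144
3j²(3 3 4; 0 0 0) = Δ·Π!·Σ² = 2/77  (sign -1)
sum: t=2:+1/1152 = 1/1152
3j²(3 3 4; -3 3 0) = Δ·Π!·Σ² = 1/154  (sign +1)
combine: 4πI² = 441·2/77·1/154 = 9/121
take √, sign -1: I = -0.07693494
No selection rule forces the value: the integral is nonzero (none).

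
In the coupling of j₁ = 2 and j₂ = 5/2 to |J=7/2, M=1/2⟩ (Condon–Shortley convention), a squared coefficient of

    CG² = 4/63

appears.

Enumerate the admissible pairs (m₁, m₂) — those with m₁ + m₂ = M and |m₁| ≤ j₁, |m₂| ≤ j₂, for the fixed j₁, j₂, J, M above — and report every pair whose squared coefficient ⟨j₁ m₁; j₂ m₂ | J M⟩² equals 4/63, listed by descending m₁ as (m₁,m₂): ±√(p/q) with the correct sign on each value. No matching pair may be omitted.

Admissible pairs with m₁+m₂ = M = 1/2: (-2,5/2), (-1,3/2), (0,1/2), (1,-1/2), (2,-3/2)
  (m₁,m₂)=(2,-3/2): CG² = 64/315, CG = +√(64/315)
  (m₁,m₂)=(1,-1/2): CG² = 14/45, CG = +√(14/45)
  (m₁,m₂)=(0,1/2): CG² = 4/105, CG = −√(4/105)
  (m₁,m₂)=(-1,3/2): CG² = 121/315, CG = −√(121/315)
  (m₁,m₂)=(-2,5/2): CG² = 4/63, CG = −√(4/63)   ← matches the target
Pairs with CG² = 4/63: (-2,5/2): −√(4/63)

(-2,5/2): −√(4/63)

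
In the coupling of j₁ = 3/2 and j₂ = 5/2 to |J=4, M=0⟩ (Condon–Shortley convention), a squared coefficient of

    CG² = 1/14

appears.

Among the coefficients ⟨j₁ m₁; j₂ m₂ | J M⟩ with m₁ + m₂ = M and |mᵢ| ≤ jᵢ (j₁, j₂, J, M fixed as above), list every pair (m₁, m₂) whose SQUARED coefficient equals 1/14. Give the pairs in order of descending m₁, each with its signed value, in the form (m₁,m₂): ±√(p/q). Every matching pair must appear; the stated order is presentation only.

(3/2,-3/2): +√(1/14); (-3/2,3/2): +√(1/14)

Admissible pairs with m₁+m₂ = M = 0: (-3/2,3/2), (-1/2,1/2), (1/2,-1/2), (3/2,-3/2)
  (m₁,m₂)=(3/2,-3/2): CG² = 1/14, CG = +√(1/14)   ← matches the target
  (m₁,m₂)=(1/2,-1/2): CG² = 3/7, CG = +√(3/7)
  (m₁,m₂)=(-1/2,1/2): CG² = 3/7, CG = +√(3/7)
  (m₁,m₂)=(-3/2,3/2): CG² = 1/14, CG = +√(1/14)   ← matches the target
Pairs with CG² = 1/14: (3/2,-3/2): +√(1/14); (-3/2,3/2): +√(1/14)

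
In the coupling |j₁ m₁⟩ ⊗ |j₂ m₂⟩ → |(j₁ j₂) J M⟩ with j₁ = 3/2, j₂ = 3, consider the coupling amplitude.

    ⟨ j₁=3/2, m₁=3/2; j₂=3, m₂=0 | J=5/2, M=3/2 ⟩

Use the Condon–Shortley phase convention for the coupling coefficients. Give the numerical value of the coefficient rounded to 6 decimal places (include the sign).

+0.507093  (= +√(9/35))

triangle: 2!·1!·4!/8! = 48/40320
(j±m)!: 3!·0!·3!·3!·4!·1! = 5184
prefactor² = (2J+1)·Δ·N² = 1296/35
  k=0: +1/(0!·2!·0!·3!·1!·1!) = 1/12
Σ = 1/12  ⇒  CG² = 1296/35·(1/12)² = 9/35
CG = +√(9/35) = +0.507093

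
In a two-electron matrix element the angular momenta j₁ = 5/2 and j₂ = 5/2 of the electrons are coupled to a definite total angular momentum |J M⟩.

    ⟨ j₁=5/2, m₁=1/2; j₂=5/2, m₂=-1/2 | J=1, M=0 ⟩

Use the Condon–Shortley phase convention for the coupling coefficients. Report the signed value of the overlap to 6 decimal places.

triangle: 4!×1!×1!/7! = 24/5040
(j±m)!: 3!×2!×2!×3!×1!×1! = 144
prefactor² = (2J+1)×Δ×N² = 72/35
  k=1: −1/(1!×3!×1!×1!×0!×0!) = -1/6
  k=2: +1/(2!×2!×0!×0!×1!×1!) = 1/4
Σ = 1/12  ⇒  CG² = 72/35×(1/12)² = 1/70
CG = +√(1/70) = +0.119523

+0.119523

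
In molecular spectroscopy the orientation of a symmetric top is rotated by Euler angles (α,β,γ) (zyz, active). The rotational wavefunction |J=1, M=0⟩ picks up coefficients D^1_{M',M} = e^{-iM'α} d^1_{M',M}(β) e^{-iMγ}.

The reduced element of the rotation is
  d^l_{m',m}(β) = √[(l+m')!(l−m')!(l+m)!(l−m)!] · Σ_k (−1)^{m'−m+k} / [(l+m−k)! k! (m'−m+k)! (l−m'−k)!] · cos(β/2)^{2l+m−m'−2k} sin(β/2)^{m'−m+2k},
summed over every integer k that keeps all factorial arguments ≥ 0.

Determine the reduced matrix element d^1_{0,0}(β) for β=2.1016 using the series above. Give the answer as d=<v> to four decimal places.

d^1_{0,0}(β=2.1016) via the finite sum:
c=cos(2.101600/2)=0.496877, s=sin(2.101600/2)=0.867821; N=√[1·1·1·1]=1.000000
k∈{0,1} keeps every argument non-negative
  k=0: (−1)^0·1.0000/(1)·0.4969^2·0.8678^0 = +0.246887
  k=1: (−1)^1·1.0000/(1)·0.4969^0·0.8678^2 = -0.753113
d^1_{0,0}(2.1016) = +0.246887 -0.753113 = -0.506227

d=-0.5062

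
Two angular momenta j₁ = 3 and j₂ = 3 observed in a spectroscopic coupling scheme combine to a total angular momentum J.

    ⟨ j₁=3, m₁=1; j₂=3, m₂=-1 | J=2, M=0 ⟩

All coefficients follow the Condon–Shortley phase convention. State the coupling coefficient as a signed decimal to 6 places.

triangle: 4!*2!*2!/9! = 96/362880
(j±m)!: 4!*2!*2!*4!*2!*2! = 9216
prefactor² = (2J+1)*Δ*N² = 256/21
  k=0: +1/(0!*4!*2!*2!*0!*0!) = 1/96
  k=1: −1/(1!*3!*1!*1!*1!*1!) = -1/6
  k=2: +1/(2!*2!*0!*0!*2!*2!) = 1/16
Σ = -3/32  ⇒  CG² = 256/21*(-3/32)² = 3/28
CG = −√(3/28) = -0.327327

−√(3/28) ≈ -0.327327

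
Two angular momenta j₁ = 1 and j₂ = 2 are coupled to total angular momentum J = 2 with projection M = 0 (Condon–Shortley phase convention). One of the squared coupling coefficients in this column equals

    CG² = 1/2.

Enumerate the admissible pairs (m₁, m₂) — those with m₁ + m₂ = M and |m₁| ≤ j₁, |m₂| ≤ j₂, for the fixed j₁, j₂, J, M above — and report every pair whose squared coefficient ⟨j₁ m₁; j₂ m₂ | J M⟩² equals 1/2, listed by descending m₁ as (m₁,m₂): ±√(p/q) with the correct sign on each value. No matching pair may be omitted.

(1,-1): +√(1/2); (-1,1): −√(1/2)

Admissible pairs with m₁+m₂ = M = 0: (-1,1), (0,0), (1,-1)
  (m₁,m₂)=(1,-1): CG² = 1/2, CG = +√(1/2)   ← matches the target
  (m₁,m₂)=(0,0): CG² = 0/1, CG = 0
  (m₁,m₂)=(-1,1): CG² = 1/2, CG = −√(1/2)   ← matches the target
Pairs with CG² = 1/2: (1,-1): +√(1/2); (-1,1): −√(1/2)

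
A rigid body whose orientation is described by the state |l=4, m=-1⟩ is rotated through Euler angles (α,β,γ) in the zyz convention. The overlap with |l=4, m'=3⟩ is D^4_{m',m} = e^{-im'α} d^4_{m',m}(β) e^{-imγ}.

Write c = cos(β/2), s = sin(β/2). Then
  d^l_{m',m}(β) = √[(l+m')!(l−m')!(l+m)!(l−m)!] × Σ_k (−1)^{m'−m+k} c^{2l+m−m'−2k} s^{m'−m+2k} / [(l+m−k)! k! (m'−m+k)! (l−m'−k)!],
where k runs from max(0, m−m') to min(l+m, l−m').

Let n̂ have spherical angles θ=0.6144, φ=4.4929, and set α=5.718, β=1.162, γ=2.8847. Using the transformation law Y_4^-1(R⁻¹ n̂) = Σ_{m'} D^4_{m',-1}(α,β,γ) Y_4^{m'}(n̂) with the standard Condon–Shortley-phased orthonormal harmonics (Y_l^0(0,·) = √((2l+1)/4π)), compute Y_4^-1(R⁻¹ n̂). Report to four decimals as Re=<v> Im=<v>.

Re=-0.1492 Im=0.2025

Need the full column D^4_{m',-1} for m'=−4..4 at α=5.7180, β=1.1620, γ=2.8847.
cos(β/2)=0.835914, sin(β/2)=0.548860
d^4_{-4,-1}: single k=3 term ⇒ +0.504996;  D = +0.409840+0.295045i
d^4_{-3,-1}: k∈[2..3] ⇒ +0.815763 -0.586155 = +0.229608;  D = +0.085518+0.213087i
d^4_{-2,-1}: k∈[1..3] ⇒ +0.664094 -1.431528 +0.411442 = -0.355992;  D = +0.064970-0.350013i
d^4_{-1,-1}: k∈[0..3] ⇒ +0.238393 -1.541647 +1.329275 -0.191026 = -0.165005;  D = +0.112319-0.120877i
d^4_{0,-1}: k∈[0..3] ⇒ -0.700017 +1.810756 -0.780656 +0.056093 = +0.386175;  D = -0.373503+0.098118i
d^4_{1,-1}: k∈[0..3] ⇒ +1.027764 -1.329275 +0.286540 -0.008236 = -0.023206;  D = +0.022112+0.007042i
d^4_{2,-1}: k∈[0..2] ⇒ -0.954352 +0.617163 -0.053214 = -0.390404;  D = +0.250703+0.299270i
d^4_{3,-1}: k∈[0..1] ⇒ +0.586155 -0.151623 = +0.434533;  D = -0.057249-0.430745i
d^4_{4,-1}: single k=0 term ⇒ -0.217715;  D = -0.091362+0.197617i
Y_4^{m'}(θ=0.6144,φ=4.4929) and Σ D·Y over m':
  (+0.4098+0.2950i)·(+0.0312+0.0376i)  (+0.0855+0.2131i)·(+0.1199-0.1550i)  (+0.0650-0.3500i)·(-0.3697-0.1736i)  (+0.1123-0.1209i)·(-0.0812+0.3640i)  (-0.3735+0.0981i)·(-0.1510+0.0000i)  (+0.0221+0.0070i)·(+0.0812+0.3640i)  (+0.2507+0.2993i)·(-0.3697+0.1736i)  (-0.0572-0.4307i)·(-0.1199-0.1550i)  (-0.0914+0.1976i)·(+0.0312-0.0376i)
Y_4^-1(R⁻¹ n̂) = -0.149221+0.202543i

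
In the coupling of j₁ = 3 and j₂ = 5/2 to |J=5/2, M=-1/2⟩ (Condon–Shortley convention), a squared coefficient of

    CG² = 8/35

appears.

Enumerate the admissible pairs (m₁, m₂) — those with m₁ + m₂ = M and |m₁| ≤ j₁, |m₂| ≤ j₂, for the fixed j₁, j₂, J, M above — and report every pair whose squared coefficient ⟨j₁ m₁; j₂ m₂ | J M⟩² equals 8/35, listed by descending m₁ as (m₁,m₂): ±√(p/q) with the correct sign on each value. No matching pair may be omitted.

Admissible pairs with m₁+m₂ = M = -1/2: (-3,5/2), (-2,3/2), (-1,1/2), (0,-1/2), (1,-3/2), (2,-5/2)
  (m₁,m₂)=(2,-5/2): CG² = 5/14, CG = +√(5/14)
  (m₁,m₂)=(1,-3/2): CG² = 1/35, CG = −√(1/35)
  (m₁,m₂)=(0,-1/2): CG² = 8/105, CG = −√(8/105)
  (m₁,m₂)=(-1,1/2): CG² = 8/35, CG = +√(8/35)   ← matches the target
  (m₁,m₂)=(-2,3/2): CG² = 1/14, CG = −√(1/14)
  (m₁,m₂)=(-3,5/2): CG² = 5/21, CG = −√(5/21)
Pairs with CG² = 8/35: (-1,1/2): +√(8/35)

(-1,1/2): +√(8/35)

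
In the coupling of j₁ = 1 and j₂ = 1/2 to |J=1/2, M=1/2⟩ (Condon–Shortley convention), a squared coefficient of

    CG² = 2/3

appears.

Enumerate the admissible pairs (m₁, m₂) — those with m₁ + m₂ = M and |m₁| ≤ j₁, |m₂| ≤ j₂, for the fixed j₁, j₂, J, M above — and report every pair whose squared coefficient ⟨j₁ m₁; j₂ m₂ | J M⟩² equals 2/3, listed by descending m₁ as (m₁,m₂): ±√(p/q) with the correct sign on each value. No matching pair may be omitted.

(1,-1/2): +√(2/3)

Admissible pairs with m₁+m₂ = M = 1/2: (0,1/2), (1,-1/2)
  (m₁,m₂)=(1,-1/2): CG² = 2/3, CG = +√(2/3)   ← matches the target
  (m₁,m₂)=(0,1/2): CG² = 1/3, CG = −√(1/3)
Pairs with CG² = 2/3: (1,-1/2): +√(2/3)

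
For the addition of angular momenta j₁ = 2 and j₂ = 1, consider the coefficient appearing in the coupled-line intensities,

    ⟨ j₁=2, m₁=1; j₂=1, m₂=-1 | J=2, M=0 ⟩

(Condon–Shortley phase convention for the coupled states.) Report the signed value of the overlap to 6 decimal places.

+√(1/2) = +0.707107

j₁+j₂−J=1  J+j₁−j₂=3  J−j₁+j₂=1  j₁+j₂+J+1=6
(j₁±m₁, j₂±m₂, J±M) = (3,1,0,2,2,2)
P² = 2
sum k=0..0:
  [0] +1/2 = 1/2
S = 1/2
C² = P²·S² = 1/2 ; C = +0.707107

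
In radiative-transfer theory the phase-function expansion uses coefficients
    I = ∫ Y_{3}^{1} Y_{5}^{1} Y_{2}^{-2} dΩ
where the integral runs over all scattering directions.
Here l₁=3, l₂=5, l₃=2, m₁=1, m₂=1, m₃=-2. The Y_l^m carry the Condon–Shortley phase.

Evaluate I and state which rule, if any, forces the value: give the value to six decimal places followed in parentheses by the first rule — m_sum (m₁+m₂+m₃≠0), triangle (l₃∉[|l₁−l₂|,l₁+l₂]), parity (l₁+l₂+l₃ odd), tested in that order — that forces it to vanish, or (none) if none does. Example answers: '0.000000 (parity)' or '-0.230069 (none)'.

-0.092802 (none)

m-sum 0 ✓  L=10 even ✓  2≤2≤8 ✓
Π(2lᵢ+1) = 7×11×5 = 385
triangle coeff Δ(3,5,2) = 1/2310
Σ_t [3,3]: t=3:−1/144 = -1/144
(3j)²=10/231 [(3 5 2; 0 0 0)], sign=-1
Σ_t [2,2]: t=2:+1/1152 = 1/1152
(3j)²=1/154 [(3 5 2; 1 1 -2)], sign=+1
⇒ 4πI² = 25/231
I = (-1)√(25/231/(4π)) = -0.09280237
No selection rule forces the value: the integral is nonzero (none).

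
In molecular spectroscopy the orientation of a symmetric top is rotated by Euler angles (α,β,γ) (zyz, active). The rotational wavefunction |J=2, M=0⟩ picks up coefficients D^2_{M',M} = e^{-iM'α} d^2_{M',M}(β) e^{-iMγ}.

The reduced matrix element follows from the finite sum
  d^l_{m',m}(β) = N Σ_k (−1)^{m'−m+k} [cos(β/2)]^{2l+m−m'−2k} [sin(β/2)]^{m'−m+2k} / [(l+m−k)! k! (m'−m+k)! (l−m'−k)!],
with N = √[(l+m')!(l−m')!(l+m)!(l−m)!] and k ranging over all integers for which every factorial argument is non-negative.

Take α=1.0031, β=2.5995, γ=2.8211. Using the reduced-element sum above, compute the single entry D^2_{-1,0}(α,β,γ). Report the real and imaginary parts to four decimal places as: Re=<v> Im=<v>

Re=-0.2910 Im=-0.4564

First d^2_{-1,0}(β=2.5995), then the phase factors e^{-i(-1)α} and e^{-i(0)γ}:
With c≡cos(β/2)=0.267740 and s≡sin(β/2)=0.963491, N=[1·6·2·2]^{1/2}=4.898979
Admissible k: 1..2 (factorial args all ≥0)
  k=1: (−1)^0·4.8990/(2)·0.2677^3·0.9635^1 = +0.045296
  k=2: (−1)^1·4.8990/(2)·0.2677^1·0.9635^3 = -0.586586
d^2_{-1,0}(2.5995) = +0.045296 -0.586586 = -0.541290
D = (+0.537691+0.843142i)·(-0.541290)·(+1.000000+0.000000i) = -0.291047-0.456384i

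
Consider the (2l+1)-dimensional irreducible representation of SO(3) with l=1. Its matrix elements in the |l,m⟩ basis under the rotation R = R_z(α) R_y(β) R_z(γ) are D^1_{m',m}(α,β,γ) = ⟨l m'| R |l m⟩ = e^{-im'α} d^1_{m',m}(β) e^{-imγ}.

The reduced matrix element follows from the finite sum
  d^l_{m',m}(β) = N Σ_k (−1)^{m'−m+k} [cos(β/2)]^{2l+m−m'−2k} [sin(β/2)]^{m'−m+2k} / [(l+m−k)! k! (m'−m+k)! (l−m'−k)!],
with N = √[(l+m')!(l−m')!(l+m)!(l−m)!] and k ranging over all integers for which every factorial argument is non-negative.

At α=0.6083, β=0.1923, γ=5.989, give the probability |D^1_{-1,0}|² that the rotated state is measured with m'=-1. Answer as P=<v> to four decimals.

P=0.0183

D^1_{-1,0}(0.6083,0.1923,5.9890) = e^{-i·-1·0.6083}·d^1_{-1,0}(0.1923)·e^{-i·0·5.9890}. Compute d first:
c=cos(0.192300/2)=0.995381, s=sin(0.192300/2)=0.096002; N=√[1·2·1·1]=1.414214
The bounds max(0,m−m')=1 and min(l+m,l−m')=1 give 1 term
  k=1: (−1)^0·1.4142/(1)·0.9954^1·0.0960^1 = +0.135140
d^1_{-1,0}(0.1923) = +0.135140
|D^1_{-1,0}|² = |d^1_{-1,0}(β)|² = (+0.135140)² = 0.018263 (the z-rotation phases have unit modulus)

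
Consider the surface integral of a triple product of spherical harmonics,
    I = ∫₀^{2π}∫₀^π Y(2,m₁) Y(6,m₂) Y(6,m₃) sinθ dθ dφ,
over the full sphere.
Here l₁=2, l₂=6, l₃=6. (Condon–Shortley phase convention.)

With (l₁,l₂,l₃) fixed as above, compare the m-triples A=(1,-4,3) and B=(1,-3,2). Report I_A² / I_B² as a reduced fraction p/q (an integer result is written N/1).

l's match ⇒ only the (l;m) 3-j factors differ between A and B.
A: triangle coeff Δ(2,6,6) = 1/90090; Σ_t [0,1]: t=0:+1/161280 t=1:−1/725760 = 1/207360; (3j)²=7/286 [(2 6 6; 1 -4 3)], sign=-1
B: triangle coeff Δ(2,6,6) = 1/90090; Σ_t [0,1]: t=0:+1/60480 t=1:−1/161280 = 1/96768; (3j)²=15/1001 [(2 6 6; 1 -3 2)], sign=+1
I_A²/I_B² = (7/286)/(15/1001) = 49/30

49/30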